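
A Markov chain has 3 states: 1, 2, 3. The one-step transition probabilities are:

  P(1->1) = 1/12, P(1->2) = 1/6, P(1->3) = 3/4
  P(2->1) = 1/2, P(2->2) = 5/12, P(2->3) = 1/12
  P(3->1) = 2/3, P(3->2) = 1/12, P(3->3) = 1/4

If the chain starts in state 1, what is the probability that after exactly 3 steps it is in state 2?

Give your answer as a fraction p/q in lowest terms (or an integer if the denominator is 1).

Computing P^3 by repeated multiplication:
P^1 =
  1: [1/12, 1/6, 3/4]
  2: [1/2, 5/12, 1/12]
  3: [2/3, 1/12, 1/4]
P^2 =
  1: [85/144, 7/48, 19/72]
  2: [11/36, 19/72, 31/72]
  3: [19/72, 1/6, 41/72]
P^3 =
  1: [515/1728, 313/1728, 25/48]
  2: [4/9, 85/432, 155/432]
  3: [419/864, 139/864, 17/48]

(P^3)[1 -> 2] = 313/1728

Answer: 313/1728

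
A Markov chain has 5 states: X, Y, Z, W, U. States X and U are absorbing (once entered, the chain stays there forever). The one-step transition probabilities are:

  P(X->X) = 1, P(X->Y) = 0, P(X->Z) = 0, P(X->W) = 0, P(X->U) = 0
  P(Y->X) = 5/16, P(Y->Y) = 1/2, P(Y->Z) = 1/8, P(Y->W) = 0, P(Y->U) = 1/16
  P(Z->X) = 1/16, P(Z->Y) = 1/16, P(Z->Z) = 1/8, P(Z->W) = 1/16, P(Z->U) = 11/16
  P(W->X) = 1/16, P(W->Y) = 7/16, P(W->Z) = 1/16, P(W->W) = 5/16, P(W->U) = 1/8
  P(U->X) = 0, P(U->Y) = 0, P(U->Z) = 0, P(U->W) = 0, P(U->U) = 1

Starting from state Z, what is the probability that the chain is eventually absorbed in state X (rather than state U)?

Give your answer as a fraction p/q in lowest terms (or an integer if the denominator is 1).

Let a_i = P(absorbed in X | start in state i).
Boundary conditions: a_X = 1, a_U = 0.
For each transient state i, a_i = sum_j P(i->j) * a_j:
  a_Y = 5/16*a_X + 1/2*a_Y + 1/8*a_Z + 0*a_W + 1/16*a_U
  a_Z = 1/16*a_X + 1/16*a_Y + 1/8*a_Z + 1/16*a_W + 11/16*a_U
  a_W = 1/16*a_X + 7/16*a_Y + 1/16*a_Z + 5/16*a_W + 1/8*a_U

Substituting a_X = 1 and a_U = 0, rearrange to (I - Q) a = r where r[i] = P(i -> X):
  [1/2, -1/8, 0] . (a_Y, a_Z, a_W) = 5/16
  [-1/16, 7/8, -1/16] . (a_Y, a_Z, a_W) = 1/16
  [-7/16, -1/16, 11/16] . (a_Y, a_Z, a_W) = 1/16

Solving yields:
  a_Y = 263/396
  a_Z = 31/198
  a_W = 19/36

Starting state is Z, so the absorption probability is a_Z = 31/198.

Answer: 31/198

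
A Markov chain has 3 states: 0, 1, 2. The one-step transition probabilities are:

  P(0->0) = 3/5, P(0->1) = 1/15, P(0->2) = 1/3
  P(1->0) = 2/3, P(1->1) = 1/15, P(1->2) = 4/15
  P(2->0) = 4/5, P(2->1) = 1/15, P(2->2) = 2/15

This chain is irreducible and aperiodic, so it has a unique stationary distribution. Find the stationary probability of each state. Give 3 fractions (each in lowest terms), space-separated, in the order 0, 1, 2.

The stationary distribution satisfies pi = pi * P, i.e.:
  pi_0 = 3/5*pi_0 + 2/3*pi_1 + 4/5*pi_2
  pi_1 = 1/15*pi_0 + 1/15*pi_1 + 1/15*pi_2
  pi_2 = 1/3*pi_0 + 4/15*pi_1 + 2/15*pi_2
with normalization: pi_0 + pi_1 + pi_2 = 1.

Using the first 2 balance equations plus normalization, the linear system A*pi = b is:
  [-2/5, 2/3, 4/5] . pi = 0
  [1/15, -14/15, 1/15] . pi = 0
  [1, 1, 1] . pi = 1

Solving yields:
  pi_0 = 89/135
  pi_1 = 1/15
  pi_2 = 37/135

Verification (pi * P):
  89/135*3/5 + 1/15*2/3 + 37/135*4/5 = 89/135 = pi_0  (ok)
  89/135*1/15 + 1/15*1/15 + 37/135*1/15 = 1/15 = pi_1  (ok)
  89/135*1/3 + 1/15*4/15 + 37/135*2/15 = 37/135 = pi_2  (ok)

Answer: 89/135 1/15 37/135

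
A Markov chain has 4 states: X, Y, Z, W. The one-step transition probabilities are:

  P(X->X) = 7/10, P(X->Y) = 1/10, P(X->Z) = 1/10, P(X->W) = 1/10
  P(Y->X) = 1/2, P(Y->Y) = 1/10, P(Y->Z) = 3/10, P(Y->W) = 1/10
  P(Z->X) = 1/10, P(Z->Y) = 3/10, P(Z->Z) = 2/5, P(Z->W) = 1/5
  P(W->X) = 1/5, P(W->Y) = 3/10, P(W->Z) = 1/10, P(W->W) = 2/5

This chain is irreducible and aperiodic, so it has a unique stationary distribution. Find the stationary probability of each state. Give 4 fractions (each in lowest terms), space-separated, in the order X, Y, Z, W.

The stationary distribution satisfies pi = pi * P, i.e.:
  pi_X = 7/10*pi_X + 1/2*pi_Y + 1/10*pi_Z + 1/5*pi_W
  pi_Y = 1/10*pi_X + 1/10*pi_Y + 3/10*pi_Z + 3/10*pi_W
  pi_Z = 1/10*pi_X + 3/10*pi_Y + 2/5*pi_Z + 1/10*pi_W
  pi_W = 1/10*pi_X + 1/10*pi_Y + 1/5*pi_Z + 2/5*pi_W
with normalization: pi_X + pi_Y + pi_Z + pi_W = 1.

Using the first 3 balance equations plus normalization, the linear system A*pi = b is:
  [-3/10, 1/2, 1/10, 1/5] . pi = 0
  [1/10, -9/10, 3/10, 3/10] . pi = 0
  [1/10, 3/10, -3/5, 1/10] . pi = 0
  [1, 1, 1, 1] . pi = 1

Solving yields:
  pi_X = 213/458
  pi_Y = 79/458
  pi_Z = 44/229
  pi_W = 39/229

Verification (pi * P):
  213/458*7/10 + 79/458*1/2 + 44/229*1/10 + 39/229*1/5 = 213/458 = pi_X  (ok)
  213/458*1/10 + 79/458*1/10 + 44/229*3/10 + 39/229*3/10 = 79/458 = pi_Y  (ok)
  213/458*1/10 + 79/458*3/10 + 44/229*2/5 + 39/229*1/10 = 44/229 = pi_Z  (ok)
  213/458*1/10 + 79/458*1/10 + 44/229*1/5 + 39/229*2/5 = 39/229 = pi_W  (ok)

Answer: 213/458 79/458 44/229 39/229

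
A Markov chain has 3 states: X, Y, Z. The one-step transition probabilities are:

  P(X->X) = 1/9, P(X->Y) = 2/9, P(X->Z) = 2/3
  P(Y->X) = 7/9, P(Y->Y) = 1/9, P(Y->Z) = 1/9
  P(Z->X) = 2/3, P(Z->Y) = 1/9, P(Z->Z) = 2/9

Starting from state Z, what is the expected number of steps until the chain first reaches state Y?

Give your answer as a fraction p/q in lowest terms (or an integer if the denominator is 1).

Let h_i = expected steps to first reach Y from state i.
Boundary: h_Y = 0.
First-step equations for the other states:
  h_X = 1 + 1/9*h_X + 2/9*h_Y + 2/3*h_Z
  h_Z = 1 + 2/3*h_X + 1/9*h_Y + 2/9*h_Z

Substituting h_Y = 0 and rearranging gives the linear system (I - Q) h = 1:
  [8/9, -2/3] . (h_X, h_Z) = 1
  [-2/3, 7/9] . (h_X, h_Z) = 1

Solving yields:
  h_X = 117/20
  h_Z = 63/10

Starting state is Z, so the expected hitting time is h_Z = 63/10.

Answer: 63/10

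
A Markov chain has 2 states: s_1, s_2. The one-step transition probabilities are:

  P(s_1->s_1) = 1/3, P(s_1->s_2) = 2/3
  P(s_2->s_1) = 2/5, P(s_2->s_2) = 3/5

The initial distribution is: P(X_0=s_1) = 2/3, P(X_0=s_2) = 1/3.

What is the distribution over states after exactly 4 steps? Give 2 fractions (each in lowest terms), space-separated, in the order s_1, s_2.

Propagating the distribution step by step (d_{t+1} = d_t * P):
d_0 = (s_1=2/3, s_2=1/3)
  d_1[s_1] = 2/3*1/3 + 1/3*2/5 = 16/45
  d_1[s_2] = 2/3*2/3 + 1/3*3/5 = 29/45
d_1 = (s_1=16/45, s_2=29/45)
  d_2[s_1] = 16/45*1/3 + 29/45*2/5 = 254/675
  d_2[s_2] = 16/45*2/3 + 29/45*3/5 = 421/675
d_2 = (s_1=254/675, s_2=421/675)
  d_3[s_1] = 254/675*1/3 + 421/675*2/5 = 3796/10125
  d_3[s_2] = 254/675*2/3 + 421/675*3/5 = 6329/10125
d_3 = (s_1=3796/10125, s_2=6329/10125)
  d_4[s_1] = 3796/10125*1/3 + 6329/10125*2/5 = 56954/151875
  d_4[s_2] = 3796/10125*2/3 + 6329/10125*3/5 = 94921/151875
d_4 = (s_1=56954/151875, s_2=94921/151875)

Answer: 56954/151875 94921/151875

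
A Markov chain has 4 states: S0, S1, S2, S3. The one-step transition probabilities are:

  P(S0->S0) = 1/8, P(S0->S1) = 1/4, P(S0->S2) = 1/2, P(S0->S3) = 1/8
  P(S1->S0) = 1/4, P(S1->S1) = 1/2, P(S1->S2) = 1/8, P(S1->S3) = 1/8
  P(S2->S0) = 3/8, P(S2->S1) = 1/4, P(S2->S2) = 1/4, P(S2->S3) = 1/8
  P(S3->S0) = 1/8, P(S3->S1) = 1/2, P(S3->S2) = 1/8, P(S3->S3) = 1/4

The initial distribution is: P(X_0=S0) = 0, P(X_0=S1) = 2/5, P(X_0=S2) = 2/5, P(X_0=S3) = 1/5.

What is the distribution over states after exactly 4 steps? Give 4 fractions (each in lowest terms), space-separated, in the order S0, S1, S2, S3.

Answer: 119/512 1953/5120 2491/10240 1463/10240

Derivation:
Propagating the distribution step by step (d_{t+1} = d_t * P):
d_0 = (S0=0, S1=2/5, S2=2/5, S3=1/5)
  d_1[S0] = 0*1/8 + 2/5*1/4 + 2/5*3/8 + 1/5*1/8 = 11/40
  d_1[S1] = 0*1/4 + 2/5*1/2 + 2/5*1/4 + 1/5*1/2 = 2/5
  d_1[S2] = 0*1/2 + 2/5*1/8 + 2/5*1/4 + 1/5*1/8 = 7/40
  d_1[S3] = 0*1/8 + 2/5*1/8 + 2/5*1/8 + 1/5*1/4 = 3/20
d_1 = (S0=11/40, S1=2/5, S2=7/40, S3=3/20)
  d_2[S0] = 11/40*1/8 + 2/5*1/4 + 7/40*3/8 + 3/20*1/8 = 7/32
  d_2[S1] = 11/40*1/4 + 2/5*1/2 + 7/40*1/4 + 3/20*1/2 = 31/80
  d_2[S2] = 11/40*1/2 + 2/5*1/8 + 7/40*1/4 + 3/20*1/8 = 1/4
  d_2[S3] = 11/40*1/8 + 2/5*1/8 + 7/40*1/8 + 3/20*1/4 = 23/160
d_2 = (S0=7/32, S1=31/80, S2=1/4, S3=23/160)
  d_3[S0] = 7/32*1/8 + 31/80*1/4 + 1/4*3/8 + 23/160*1/8 = 151/640
  d_3[S1] = 7/32*1/4 + 31/80*1/2 + 1/4*1/4 + 23/160*1/2 = 49/128
  d_3[S2] = 7/32*1/2 + 31/80*1/8 + 1/4*1/4 + 23/160*1/8 = 61/256
  d_3[S3] = 7/32*1/8 + 31/80*1/8 + 1/4*1/8 + 23/160*1/4 = 183/1280
d_3 = (S0=151/640, S1=49/128, S2=61/256, S3=183/1280)
  d_4[S0] = 151/640*1/8 + 49/128*1/4 + 61/256*3/8 + 183/1280*1/8 = 119/512
  d_4[S1] = 151/640*1/4 + 49/128*1/2 + 61/256*1/4 + 183/1280*1/2 = 1953/5120
  d_4[S2] = 151/640*1/2 + 49/128*1/8 + 61/256*1/4 + 183/1280*1/8 = 2491/10240
  d_4[S3] = 151/640*1/8 + 49/128*1/8 + 61/256*1/8 + 183/1280*1/4 = 1463/10240
d_4 = (S0=119/512, S1=1953/5120, S2=2491/10240, S3=1463/10240)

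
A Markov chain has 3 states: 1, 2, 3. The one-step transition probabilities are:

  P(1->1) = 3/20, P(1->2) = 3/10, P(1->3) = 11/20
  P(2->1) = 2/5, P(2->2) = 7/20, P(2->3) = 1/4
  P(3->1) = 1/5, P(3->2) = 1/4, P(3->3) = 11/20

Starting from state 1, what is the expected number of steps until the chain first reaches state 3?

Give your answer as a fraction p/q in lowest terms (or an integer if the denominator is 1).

Let h_i = expected steps to first reach 3 from state i.
Boundary: h_3 = 0.
First-step equations for the other states:
  h_1 = 1 + 3/20*h_1 + 3/10*h_2 + 11/20*h_3
  h_2 = 1 + 2/5*h_1 + 7/20*h_2 + 1/4*h_3

Substituting h_3 = 0 and rearranging gives the linear system (I - Q) h = 1:
  [17/20, -3/10] . (h_1, h_2) = 1
  [-2/5, 13/20] . (h_1, h_2) = 1

Solving yields:
  h_1 = 380/173
  h_2 = 500/173

Starting state is 1, so the expected hitting time is h_1 = 380/173.

Answer: 380/173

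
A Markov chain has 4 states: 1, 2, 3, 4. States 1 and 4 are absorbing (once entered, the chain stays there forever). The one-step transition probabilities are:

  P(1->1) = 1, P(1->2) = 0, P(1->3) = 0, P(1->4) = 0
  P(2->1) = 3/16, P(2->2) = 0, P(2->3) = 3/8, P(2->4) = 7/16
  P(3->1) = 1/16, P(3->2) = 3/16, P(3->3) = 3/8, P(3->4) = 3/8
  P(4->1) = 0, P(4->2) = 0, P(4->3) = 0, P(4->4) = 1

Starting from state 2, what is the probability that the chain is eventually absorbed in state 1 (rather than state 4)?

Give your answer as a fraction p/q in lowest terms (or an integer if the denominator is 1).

Answer: 18/71

Derivation:
Let a_i = P(absorbed in 1 | start in state i).
Boundary conditions: a_1 = 1, a_4 = 0.
For each transient state i, a_i = sum_j P(i->j) * a_j:
  a_2 = 3/16*a_1 + 0*a_2 + 3/8*a_3 + 7/16*a_4
  a_3 = 1/16*a_1 + 3/16*a_2 + 3/8*a_3 + 3/8*a_4

Substituting a_1 = 1 and a_4 = 0, rearrange to (I - Q) a = r where r[i] = P(i -> 1):
  [1, -3/8] . (a_2, a_3) = 3/16
  [-3/16, 5/8] . (a_2, a_3) = 1/16

Solving yields:
  a_2 = 18/71
  a_3 = 25/142

Starting state is 2, so the absorption probability is a_2 = 18/71.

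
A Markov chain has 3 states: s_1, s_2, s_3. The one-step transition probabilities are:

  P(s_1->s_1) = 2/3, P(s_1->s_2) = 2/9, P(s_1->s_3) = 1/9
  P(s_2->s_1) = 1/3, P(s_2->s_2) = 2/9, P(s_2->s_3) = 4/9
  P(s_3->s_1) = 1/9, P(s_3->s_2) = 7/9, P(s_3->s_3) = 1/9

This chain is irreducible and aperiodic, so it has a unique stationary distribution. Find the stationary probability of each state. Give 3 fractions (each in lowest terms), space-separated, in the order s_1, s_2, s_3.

The stationary distribution satisfies pi = pi * P, i.e.:
  pi_s_1 = 2/3*pi_s_1 + 1/3*pi_s_2 + 1/9*pi_s_3
  pi_s_2 = 2/9*pi_s_1 + 2/9*pi_s_2 + 7/9*pi_s_3
  pi_s_3 = 1/9*pi_s_1 + 4/9*pi_s_2 + 1/9*pi_s_3
with normalization: pi_s_1 + pi_s_2 + pi_s_3 = 1.

Using the first 2 balance equations plus normalization, the linear system A*pi = b is:
  [-1/3, 1/3, 1/9] . pi = 0
  [2/9, -7/9, 7/9] . pi = 0
  [1, 1, 1] . pi = 1

Solving yields:
  pi_s_1 = 14/33
  pi_s_2 = 23/66
  pi_s_3 = 5/22

Verification (pi * P):
  14/33*2/3 + 23/66*1/3 + 5/22*1/9 = 14/33 = pi_s_1  (ok)
  14/33*2/9 + 23/66*2/9 + 5/22*7/9 = 23/66 = pi_s_2  (ok)
  14/33*1/9 + 23/66*4/9 + 5/22*1/9 = 5/22 = pi_s_3  (ok)

Answer: 14/33 23/66 5/22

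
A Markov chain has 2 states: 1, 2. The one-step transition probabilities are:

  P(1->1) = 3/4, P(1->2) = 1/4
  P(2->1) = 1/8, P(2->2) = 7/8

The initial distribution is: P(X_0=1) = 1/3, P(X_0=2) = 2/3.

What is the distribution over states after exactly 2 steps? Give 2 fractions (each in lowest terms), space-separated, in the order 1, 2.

Propagating the distribution step by step (d_{t+1} = d_t * P):
d_0 = (1=1/3, 2=2/3)
  d_1[1] = 1/3*3/4 + 2/3*1/8 = 1/3
  d_1[2] = 1/3*1/4 + 2/3*7/8 = 2/3
d_1 = (1=1/3, 2=2/3)
  d_2[1] = 1/3*3/4 + 2/3*1/8 = 1/3
  d_2[2] = 1/3*1/4 + 2/3*7/8 = 2/3
d_2 = (1=1/3, 2=2/3)

Answer: 1/3 2/3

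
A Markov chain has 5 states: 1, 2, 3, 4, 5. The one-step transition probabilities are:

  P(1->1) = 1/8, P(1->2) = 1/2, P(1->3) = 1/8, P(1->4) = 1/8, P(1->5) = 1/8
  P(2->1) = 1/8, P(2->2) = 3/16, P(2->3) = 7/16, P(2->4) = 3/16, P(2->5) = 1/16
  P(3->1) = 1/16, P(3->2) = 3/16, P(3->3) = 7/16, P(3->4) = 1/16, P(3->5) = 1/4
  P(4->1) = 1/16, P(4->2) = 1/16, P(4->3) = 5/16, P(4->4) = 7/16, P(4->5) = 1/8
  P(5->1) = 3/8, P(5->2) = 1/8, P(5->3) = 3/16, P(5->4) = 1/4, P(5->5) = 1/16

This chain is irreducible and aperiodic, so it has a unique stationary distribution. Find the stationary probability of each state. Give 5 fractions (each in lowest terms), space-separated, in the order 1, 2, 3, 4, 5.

The stationary distribution satisfies pi = pi * P, i.e.:
  pi_1 = 1/8*pi_1 + 1/8*pi_2 + 1/16*pi_3 + 1/16*pi_4 + 3/8*pi_5
  pi_2 = 1/2*pi_1 + 3/16*pi_2 + 3/16*pi_3 + 1/16*pi_4 + 1/8*pi_5
  pi_3 = 1/8*pi_1 + 7/16*pi_2 + 7/16*pi_3 + 5/16*pi_4 + 3/16*pi_5
  pi_4 = 1/8*pi_1 + 3/16*pi_2 + 1/16*pi_3 + 7/16*pi_4 + 1/4*pi_5
  pi_5 = 1/8*pi_1 + 1/16*pi_2 + 1/4*pi_3 + 1/8*pi_4 + 1/16*pi_5
with normalization: pi_1 + pi_2 + pi_3 + pi_4 + pi_5 = 1.

Using the first 4 balance equations plus normalization, the linear system A*pi = b is:
  [-7/8, 1/8, 1/16, 1/16, 3/8] . pi = 0
  [1/2, -13/16, 3/16, 1/16, 1/8] . pi = 0
  [1/8, 7/16, -9/16, 5/16, 3/16] . pi = 0
  [1/8, 3/16, 1/16, -9/16, 1/4] . pi = 0
  [1, 1, 1, 1, 1] . pi = 1

Solving yields:
  pi_1 = 524/4087
  pi_2 = 13/67
  pi_3 = 2751/8174
  pi_4 = 1597/8174
  pi_5 = 596/4087

Verification (pi * P):
  524/4087*1/8 + 13/67*1/8 + 2751/8174*1/16 + 1597/8174*1/16 + 596/4087*3/8 = 524/4087 = pi_1  (ok)
  524/4087*1/2 + 13/67*3/16 + 2751/8174*3/16 + 1597/8174*1/16 + 596/4087*1/8 = 13/67 = pi_2  (ok)
  524/4087*1/8 + 13/67*7/16 + 2751/8174*7/16 + 1597/8174*5/16 + 596/4087*3/16 = 2751/8174 = pi_3  (ok)
  524/4087*1/8 + 13/67*3/16 + 2751/8174*1/16 + 1597/8174*7/16 + 596/4087*1/4 = 1597/8174 = pi_4  (ok)
  524/4087*1/8 + 13/67*1/16 + 2751/8174*1/4 + 1597/8174*1/8 + 596/4087*1/16 = 596/4087 = pi_5  (ok)

Answer: 524/4087 13/67 2751/8174 1597/8174 596/4087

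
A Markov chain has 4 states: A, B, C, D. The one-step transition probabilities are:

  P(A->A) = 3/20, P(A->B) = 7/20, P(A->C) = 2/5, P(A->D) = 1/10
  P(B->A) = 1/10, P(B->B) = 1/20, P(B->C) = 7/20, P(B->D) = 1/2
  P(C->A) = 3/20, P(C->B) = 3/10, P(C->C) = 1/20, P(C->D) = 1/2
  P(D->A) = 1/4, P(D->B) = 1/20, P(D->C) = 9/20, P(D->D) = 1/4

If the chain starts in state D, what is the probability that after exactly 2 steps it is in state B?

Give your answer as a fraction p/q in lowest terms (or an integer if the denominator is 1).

Computing P^2 by repeated multiplication:
P^1 =
  A: [3/20, 7/20, 2/5, 1/10]
  B: [1/10, 1/20, 7/20, 1/2]
  C: [3/20, 3/10, 1/20, 1/2]
  D: [1/4, 1/20, 9/20, 1/4]
P^2 =
  A: [57/400, 39/200, 99/400, 83/200]
  B: [79/400, 67/400, 3/10, 67/200]
  C: [37/200, 43/400, 157/400, 63/200]
  D: [69/400, 19/80, 101/400, 27/80]

(P^2)[D -> B] = 19/80

Answer: 19/80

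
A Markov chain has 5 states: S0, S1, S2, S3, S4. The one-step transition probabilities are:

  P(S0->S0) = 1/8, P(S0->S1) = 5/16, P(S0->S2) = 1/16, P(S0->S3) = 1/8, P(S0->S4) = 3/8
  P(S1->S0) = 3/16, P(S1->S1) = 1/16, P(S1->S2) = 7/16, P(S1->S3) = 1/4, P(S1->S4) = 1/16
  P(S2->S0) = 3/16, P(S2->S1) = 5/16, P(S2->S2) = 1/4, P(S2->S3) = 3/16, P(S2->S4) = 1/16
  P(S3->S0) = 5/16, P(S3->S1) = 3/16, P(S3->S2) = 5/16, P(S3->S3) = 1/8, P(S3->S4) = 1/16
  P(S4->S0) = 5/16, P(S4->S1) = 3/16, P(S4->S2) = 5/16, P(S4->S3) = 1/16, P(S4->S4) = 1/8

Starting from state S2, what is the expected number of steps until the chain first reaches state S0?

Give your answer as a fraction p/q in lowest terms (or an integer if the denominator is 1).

Answer: 1368/299

Derivation:
Let h_i = expected steps to first reach S0 from state i.
Boundary: h_S0 = 0.
First-step equations for the other states:
  h_S1 = 1 + 3/16*h_S0 + 1/16*h_S1 + 7/16*h_S2 + 1/4*h_S3 + 1/16*h_S4
  h_S2 = 1 + 3/16*h_S0 + 5/16*h_S1 + 1/4*h_S2 + 3/16*h_S3 + 1/16*h_S4
  h_S3 = 1 + 5/16*h_S0 + 3/16*h_S1 + 5/16*h_S2 + 1/8*h_S3 + 1/16*h_S4
  h_S4 = 1 + 5/16*h_S0 + 3/16*h_S1 + 5/16*h_S2 + 1/16*h_S3 + 1/8*h_S4

Substituting h_S0 = 0 and rearranging gives the linear system (I - Q) h = 1:
  [15/16, -7/16, -1/4, -1/16] . (h_S1, h_S2, h_S3, h_S4) = 1
  [-5/16, 3/4, -3/16, -1/16] . (h_S1, h_S2, h_S3, h_S4) = 1
  [-3/16, -5/16, 7/8, -1/16] . (h_S1, h_S2, h_S3, h_S4) = 1
  [-3/16, -5/16, -1/16, 7/8] . (h_S1, h_S2, h_S3, h_S4) = 1

Solving yields:
  h_S1 = 1360/299
  h_S2 = 1368/299
  h_S3 = 1208/299
  h_S4 = 1208/299

Starting state is S2, so the expected hitting time is h_S2 = 1368/299.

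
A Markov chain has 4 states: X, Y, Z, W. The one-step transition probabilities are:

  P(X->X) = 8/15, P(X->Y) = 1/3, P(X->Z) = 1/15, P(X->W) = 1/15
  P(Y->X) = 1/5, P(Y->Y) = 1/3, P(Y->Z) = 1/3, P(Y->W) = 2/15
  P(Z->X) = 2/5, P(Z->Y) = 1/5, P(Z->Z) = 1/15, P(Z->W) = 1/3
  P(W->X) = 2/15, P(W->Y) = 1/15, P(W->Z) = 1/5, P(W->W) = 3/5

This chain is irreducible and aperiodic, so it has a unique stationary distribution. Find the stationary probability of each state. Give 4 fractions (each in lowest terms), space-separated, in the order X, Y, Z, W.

Answer: 529/1639 391/1639 273/1639 446/1639

Derivation:
The stationary distribution satisfies pi = pi * P, i.e.:
  pi_X = 8/15*pi_X + 1/5*pi_Y + 2/5*pi_Z + 2/15*pi_W
  pi_Y = 1/3*pi_X + 1/3*pi_Y + 1/5*pi_Z + 1/15*pi_W
  pi_Z = 1/15*pi_X + 1/3*pi_Y + 1/15*pi_Z + 1/5*pi_W
  pi_W = 1/15*pi_X + 2/15*pi_Y + 1/3*pi_Z + 3/5*pi_W
with normalization: pi_X + pi_Y + pi_Z + pi_W = 1.

Using the first 3 balance equations plus normalization, the linear system A*pi = b is:
  [-7/15, 1/5, 2/5, 2/15] . pi = 0
  [1/3, -2/3, 1/5, 1/15] . pi = 0
  [1/15, 1/3, -14/15, 1/5] . pi = 0
  [1, 1, 1, 1] . pi = 1

Solving yields:
  pi_X = 529/1639
  pi_Y = 391/1639
  pi_Z = 273/1639
  pi_W = 446/1639

Verification (pi * P):
  529/1639*8/15 + 391/1639*1/5 + 273/1639*2/5 + 446/1639*2/15 = 529/1639 = pi_X  (ok)
  529/1639*1/3 + 391/1639*1/3 + 273/1639*1/5 + 446/1639*1/15 = 391/1639 = pi_Y  (ok)
  529/1639*1/15 + 391/1639*1/3 + 273/1639*1/15 + 446/1639*1/5 = 273/1639 = pi_Z  (ok)
  529/1639*1/15 + 391/1639*2/15 + 273/1639*1/3 + 446/1639*3/5 = 446/1639 = pi_W  (ok)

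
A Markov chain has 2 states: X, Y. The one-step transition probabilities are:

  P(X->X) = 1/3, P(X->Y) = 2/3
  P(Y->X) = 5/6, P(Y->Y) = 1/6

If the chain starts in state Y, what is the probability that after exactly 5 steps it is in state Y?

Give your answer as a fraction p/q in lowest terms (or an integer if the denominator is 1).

Computing P^5 by repeated multiplication:
P^1 =
  X: [1/3, 2/3]
  Y: [5/6, 1/6]
P^2 =
  X: [2/3, 1/3]
  Y: [5/12, 7/12]
P^3 =
  X: [1/2, 1/2]
  Y: [5/8, 3/8]
P^4 =
  X: [7/12, 5/12]
  Y: [25/48, 23/48]
P^5 =
  X: [13/24, 11/24]
  Y: [55/96, 41/96]

(P^5)[Y -> Y] = 41/96

Answer: 41/96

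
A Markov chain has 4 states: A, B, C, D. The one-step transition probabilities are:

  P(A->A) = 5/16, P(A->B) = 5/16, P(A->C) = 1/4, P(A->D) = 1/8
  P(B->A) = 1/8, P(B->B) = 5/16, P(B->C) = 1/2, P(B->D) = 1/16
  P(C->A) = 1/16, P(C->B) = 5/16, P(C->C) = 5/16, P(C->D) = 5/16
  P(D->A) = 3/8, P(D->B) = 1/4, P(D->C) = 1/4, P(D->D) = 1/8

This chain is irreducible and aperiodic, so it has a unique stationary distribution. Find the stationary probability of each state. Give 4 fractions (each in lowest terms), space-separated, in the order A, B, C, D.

Answer: 230/1279 386/1279 444/1279 219/1279

Derivation:
The stationary distribution satisfies pi = pi * P, i.e.:
  pi_A = 5/16*pi_A + 1/8*pi_B + 1/16*pi_C + 3/8*pi_D
  pi_B = 5/16*pi_A + 5/16*pi_B + 5/16*pi_C + 1/4*pi_D
  pi_C = 1/4*pi_A + 1/2*pi_B + 5/16*pi_C + 1/4*pi_D
  pi_D = 1/8*pi_A + 1/16*pi_B + 5/16*pi_C + 1/8*pi_D
with normalization: pi_A + pi_B + pi_C + pi_D = 1.

Using the first 3 balance equations plus normalization, the linear system A*pi = b is:
  [-11/16, 1/8, 1/16, 3/8] . pi = 0
  [5/16, -11/16, 5/16, 1/4] . pi = 0
  [1/4, 1/2, -11/16, 1/4] . pi = 0
  [1, 1, 1, 1] . pi = 1

Solving yields:
  pi_A = 230/1279
  pi_B = 386/1279
  pi_C = 444/1279
  pi_D = 219/1279

Verification (pi * P):
  230/1279*5/16 + 386/1279*1/8 + 444/1279*1/16 + 219/1279*3/8 = 230/1279 = pi_A  (ok)
  230/1279*5/16 + 386/1279*5/16 + 444/1279*5/16 + 219/1279*1/4 = 386/1279 = pi_B  (ok)
  230/1279*1/4 + 386/1279*1/2 + 444/1279*5/16 + 219/1279*1/4 = 444/1279 = pi_C  (ok)
  230/1279*1/8 + 386/1279*1/16 + 444/1279*5/16 + 219/1279*1/8 = 219/1279 = pi_D  (ok)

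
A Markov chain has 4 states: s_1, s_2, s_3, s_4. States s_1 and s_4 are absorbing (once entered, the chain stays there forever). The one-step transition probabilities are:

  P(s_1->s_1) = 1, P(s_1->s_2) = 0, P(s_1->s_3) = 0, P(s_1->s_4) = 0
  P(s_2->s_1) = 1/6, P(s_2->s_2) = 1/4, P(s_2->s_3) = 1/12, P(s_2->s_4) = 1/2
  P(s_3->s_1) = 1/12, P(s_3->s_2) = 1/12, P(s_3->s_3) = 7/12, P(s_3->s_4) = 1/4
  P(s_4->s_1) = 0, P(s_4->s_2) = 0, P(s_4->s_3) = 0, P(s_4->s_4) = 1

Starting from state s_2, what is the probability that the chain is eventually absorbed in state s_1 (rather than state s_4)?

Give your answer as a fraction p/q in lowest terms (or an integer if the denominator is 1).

Answer: 1/4

Derivation:
Let a_i = P(absorbed in s_1 | start in state i).
Boundary conditions: a_s_1 = 1, a_s_4 = 0.
For each transient state i, a_i = sum_j P(i->j) * a_j:
  a_s_2 = 1/6*a_s_1 + 1/4*a_s_2 + 1/12*a_s_3 + 1/2*a_s_4
  a_s_3 = 1/12*a_s_1 + 1/12*a_s_2 + 7/12*a_s_3 + 1/4*a_s_4

Substituting a_s_1 = 1 and a_s_4 = 0, rearrange to (I - Q) a = r where r[i] = P(i -> s_1):
  [3/4, -1/12] . (a_s_2, a_s_3) = 1/6
  [-1/12, 5/12] . (a_s_2, a_s_3) = 1/12

Solving yields:
  a_s_2 = 1/4
  a_s_3 = 1/4

Starting state is s_2, so the absorption probability is a_s_2 = 1/4.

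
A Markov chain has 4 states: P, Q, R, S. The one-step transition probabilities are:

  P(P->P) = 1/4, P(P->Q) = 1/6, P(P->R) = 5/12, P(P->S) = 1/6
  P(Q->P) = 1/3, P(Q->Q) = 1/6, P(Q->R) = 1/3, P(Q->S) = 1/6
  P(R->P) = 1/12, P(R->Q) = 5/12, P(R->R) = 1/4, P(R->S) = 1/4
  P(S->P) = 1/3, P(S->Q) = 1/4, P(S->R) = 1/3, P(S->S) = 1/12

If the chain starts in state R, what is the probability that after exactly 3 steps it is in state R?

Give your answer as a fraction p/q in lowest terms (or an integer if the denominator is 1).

Computing P^3 by repeated multiplication:
P^1 =
  P: [1/4, 1/6, 5/12, 1/6]
  Q: [1/3, 1/6, 1/3, 1/6]
  R: [1/12, 5/12, 1/4, 1/4]
  S: [1/3, 1/4, 1/3, 1/12]
P^2 =
  P: [5/24, 41/144, 23/72, 3/16]
  Q: [2/9, 19/72, 1/3, 13/72]
  R: [19/72, 1/4, 23/72, 1/6]
  S: [2/9, 37/144, 1/3, 3/16]
P^3 =
  P: [17/72, 151/576, 35/108, 307/1728]
  Q: [25/108, 229/864, 35/108, 155/864]
  R: [25/108, 25/96, 71/216, 155/864]
  S: [25/108, 17/64, 35/108, 103/576]

(P^3)[R -> R] = 71/216

Answer: 71/216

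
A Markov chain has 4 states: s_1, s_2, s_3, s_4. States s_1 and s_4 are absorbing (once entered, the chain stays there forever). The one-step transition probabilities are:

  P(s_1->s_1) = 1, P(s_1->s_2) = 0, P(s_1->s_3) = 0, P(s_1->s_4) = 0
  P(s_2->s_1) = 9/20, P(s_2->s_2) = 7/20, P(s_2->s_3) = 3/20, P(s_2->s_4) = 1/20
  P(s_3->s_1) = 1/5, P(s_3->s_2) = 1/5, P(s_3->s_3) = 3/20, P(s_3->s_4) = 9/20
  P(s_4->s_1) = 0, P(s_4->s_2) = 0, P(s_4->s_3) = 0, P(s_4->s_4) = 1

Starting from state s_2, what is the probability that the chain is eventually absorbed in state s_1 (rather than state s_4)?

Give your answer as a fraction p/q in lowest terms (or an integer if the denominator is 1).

Let a_i = P(absorbed in s_1 | start in state i).
Boundary conditions: a_s_1 = 1, a_s_4 = 0.
For each transient state i, a_i = sum_j P(i->j) * a_j:
  a_s_2 = 9/20*a_s_1 + 7/20*a_s_2 + 3/20*a_s_3 + 1/20*a_s_4
  a_s_3 = 1/5*a_s_1 + 1/5*a_s_2 + 3/20*a_s_3 + 9/20*a_s_4

Substituting a_s_1 = 1 and a_s_4 = 0, rearrange to (I - Q) a = r where r[i] = P(i -> s_1):
  [13/20, -3/20] . (a_s_2, a_s_3) = 9/20
  [-1/5, 17/20] . (a_s_2, a_s_3) = 1/5

Solving yields:
  a_s_2 = 15/19
  a_s_3 = 8/19

Starting state is s_2, so the absorption probability is a_s_2 = 15/19.

Answer: 15/19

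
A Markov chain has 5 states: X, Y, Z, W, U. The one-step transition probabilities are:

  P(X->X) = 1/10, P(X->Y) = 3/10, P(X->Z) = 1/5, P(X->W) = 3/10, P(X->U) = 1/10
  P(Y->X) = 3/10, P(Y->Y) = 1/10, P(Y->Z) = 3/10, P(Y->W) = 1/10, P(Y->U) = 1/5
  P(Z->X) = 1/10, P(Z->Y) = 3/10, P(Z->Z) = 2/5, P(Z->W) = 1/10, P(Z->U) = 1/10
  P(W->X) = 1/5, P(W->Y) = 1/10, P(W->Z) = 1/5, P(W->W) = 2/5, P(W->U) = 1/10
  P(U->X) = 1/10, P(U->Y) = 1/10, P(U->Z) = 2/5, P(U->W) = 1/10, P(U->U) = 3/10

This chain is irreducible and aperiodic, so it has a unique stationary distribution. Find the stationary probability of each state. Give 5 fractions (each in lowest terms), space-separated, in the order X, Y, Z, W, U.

Answer: 265/1682 163/841 262/841 158/841 251/1682

Derivation:
The stationary distribution satisfies pi = pi * P, i.e.:
  pi_X = 1/10*pi_X + 3/10*pi_Y + 1/10*pi_Z + 1/5*pi_W + 1/10*pi_U
  pi_Y = 3/10*pi_X + 1/10*pi_Y + 3/10*pi_Z + 1/10*pi_W + 1/10*pi_U
  pi_Z = 1/5*pi_X + 3/10*pi_Y + 2/5*pi_Z + 1/5*pi_W + 2/5*pi_U
  pi_W = 3/10*pi_X + 1/10*pi_Y + 1/10*pi_Z + 2/5*pi_W + 1/10*pi_U
  pi_U = 1/10*pi_X + 1/5*pi_Y + 1/10*pi_Z + 1/10*pi_W + 3/10*pi_U
with normalization: pi_X + pi_Y + pi_Z + pi_W + pi_U = 1.

Using the first 4 balance equations plus normalization, the linear system A*pi = b is:
  [-9/10, 3/10, 1/10, 1/5, 1/10] . pi = 0
  [3/10, -9/10, 3/10, 1/10, 1/10] . pi = 0
  [1/5, 3/10, -3/5, 1/5, 2/5] . pi = 0
  [3/10, 1/10, 1/10, -3/5, 1/10] . pi = 0
  [1, 1, 1, 1, 1] . pi = 1

Solving yields:
  pi_X = 265/1682
  pi_Y = 163/841
  pi_Z = 262/841
  pi_W = 158/841
  pi_U = 251/1682

Verification (pi * P):
  265/1682*1/10 + 163/841*3/10 + 262/841*1/10 + 158/841*1/5 + 251/1682*1/10 = 265/1682 = pi_X  (ok)
  265/1682*3/10 + 163/841*1/10 + 262/841*3/10 + 158/841*1/10 + 251/1682*1/10 = 163/841 = pi_Y  (ok)
  265/1682*1/5 + 163/841*3/10 + 262/841*2/5 + 158/841*1/5 + 251/1682*2/5 = 262/841 = pi_Z  (ok)
  265/1682*3/10 + 163/841*1/10 + 262/841*1/10 + 158/841*2/5 + 251/1682*1/10 = 158/841 = pi_W  (ok)
  265/1682*1/10 + 163/841*1/5 + 262/841*1/10 + 158/841*1/10 + 251/1682*3/10 = 251/1682 = pi_U  (ok)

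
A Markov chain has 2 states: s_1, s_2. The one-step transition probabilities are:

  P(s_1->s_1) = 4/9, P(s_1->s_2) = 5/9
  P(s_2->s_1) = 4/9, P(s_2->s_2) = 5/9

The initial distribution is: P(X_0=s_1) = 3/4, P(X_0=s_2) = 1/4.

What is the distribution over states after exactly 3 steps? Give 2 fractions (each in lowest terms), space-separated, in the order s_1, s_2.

Answer: 4/9 5/9

Derivation:
Propagating the distribution step by step (d_{t+1} = d_t * P):
d_0 = (s_1=3/4, s_2=1/4)
  d_1[s_1] = 3/4*4/9 + 1/4*4/9 = 4/9
  d_1[s_2] = 3/4*5/9 + 1/4*5/9 = 5/9
d_1 = (s_1=4/9, s_2=5/9)
  d_2[s_1] = 4/9*4/9 + 5/9*4/9 = 4/9
  d_2[s_2] = 4/9*5/9 + 5/9*5/9 = 5/9
d_2 = (s_1=4/9, s_2=5/9)
  d_3[s_1] = 4/9*4/9 + 5/9*4/9 = 4/9
  d_3[s_2] = 4/9*5/9 + 5/9*5/9 = 5/9
d_3 = (s_1=4/9, s_2=5/9)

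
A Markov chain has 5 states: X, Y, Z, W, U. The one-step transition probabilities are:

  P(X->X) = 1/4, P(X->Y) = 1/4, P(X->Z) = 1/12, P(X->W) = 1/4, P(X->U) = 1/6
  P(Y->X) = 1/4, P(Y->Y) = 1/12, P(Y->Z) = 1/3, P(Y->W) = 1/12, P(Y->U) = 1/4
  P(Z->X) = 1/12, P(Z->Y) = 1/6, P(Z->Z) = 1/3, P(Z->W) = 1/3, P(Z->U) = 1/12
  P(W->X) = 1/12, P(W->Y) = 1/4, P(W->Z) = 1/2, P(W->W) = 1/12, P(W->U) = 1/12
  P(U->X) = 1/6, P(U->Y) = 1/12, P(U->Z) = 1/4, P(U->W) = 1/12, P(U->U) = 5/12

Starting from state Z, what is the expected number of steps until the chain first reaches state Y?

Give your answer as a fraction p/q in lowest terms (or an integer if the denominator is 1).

Answer: 7110/1307

Derivation:
Let h_i = expected steps to first reach Y from state i.
Boundary: h_Y = 0.
First-step equations for the other states:
  h_X = 1 + 1/4*h_X + 1/4*h_Y + 1/12*h_Z + 1/4*h_W + 1/6*h_U
  h_Z = 1 + 1/12*h_X + 1/6*h_Y + 1/3*h_Z + 1/3*h_W + 1/12*h_U
  h_W = 1 + 1/12*h_X + 1/4*h_Y + 1/2*h_Z + 1/12*h_W + 1/12*h_U
  h_U = 1 + 1/6*h_X + 1/12*h_Y + 1/4*h_Z + 1/12*h_W + 5/12*h_U

Substituting h_Y = 0 and rearranging gives the linear system (I - Q) h = 1:
  [3/4, -1/12, -1/4, -1/6] . (h_X, h_Z, h_W, h_U) = 1
  [-1/12, 2/3, -1/3, -1/12] . (h_X, h_Z, h_W, h_U) = 1
  [-1/12, -1/2, 11/12, -1/12] . (h_X, h_Z, h_W, h_U) = 1
  [-1/6, -1/4, -1/12, 7/12] . (h_X, h_Z, h_W, h_U) = 1

Solving yields:
  h_X = 6546/1307
  h_Z = 7110/1307
  h_W = 6636/1307
  h_U = 8106/1307

Starting state is Z, so the expected hitting time is h_Z = 7110/1307.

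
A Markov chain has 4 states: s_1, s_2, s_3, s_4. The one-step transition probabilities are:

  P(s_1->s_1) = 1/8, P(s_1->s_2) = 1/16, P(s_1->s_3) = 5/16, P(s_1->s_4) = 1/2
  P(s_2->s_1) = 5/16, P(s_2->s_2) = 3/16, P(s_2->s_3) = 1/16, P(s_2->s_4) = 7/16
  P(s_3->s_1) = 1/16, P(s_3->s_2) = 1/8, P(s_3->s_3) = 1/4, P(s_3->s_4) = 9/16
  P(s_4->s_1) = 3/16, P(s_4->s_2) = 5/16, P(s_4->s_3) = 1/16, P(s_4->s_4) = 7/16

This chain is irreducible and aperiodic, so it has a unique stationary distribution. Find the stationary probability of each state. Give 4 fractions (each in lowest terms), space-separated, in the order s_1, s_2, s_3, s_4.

Answer: 79/425 91/425 57/425 198/425

Derivation:
The stationary distribution satisfies pi = pi * P, i.e.:
  pi_s_1 = 1/8*pi_s_1 + 5/16*pi_s_2 + 1/16*pi_s_3 + 3/16*pi_s_4
  pi_s_2 = 1/16*pi_s_1 + 3/16*pi_s_2 + 1/8*pi_s_3 + 5/16*pi_s_4
  pi_s_3 = 5/16*pi_s_1 + 1/16*pi_s_2 + 1/4*pi_s_3 + 1/16*pi_s_4
  pi_s_4 = 1/2*pi_s_1 + 7/16*pi_s_2 + 9/16*pi_s_3 + 7/16*pi_s_4
with normalization: pi_s_1 + pi_s_2 + pi_s_3 + pi_s_4 = 1.

Using the first 3 balance equations plus normalization, the linear system A*pi = b is:
  [-7/8, 5/16, 1/16, 3/16] . pi = 0
  [1/16, -13/16, 1/8, 5/16] . pi = 0
  [5/16, 1/16, -3/4, 1/16] . pi = 0
  [1, 1, 1, 1] . pi = 1

Solving yields:
  pi_s_1 = 79/425
  pi_s_2 = 91/425
  pi_s_3 = 57/425
  pi_s_4 = 198/425

Verification (pi * P):
  79/425*1/8 + 91/425*5/16 + 57/425*1/16 + 198/425*3/16 = 79/425 = pi_s_1  (ok)
  79/425*1/16 + 91/425*3/16 + 57/425*1/8 + 198/425*5/16 = 91/425 = pi_s_2  (ok)
  79/425*5/16 + 91/425*1/16 + 57/425*1/4 + 198/425*1/16 = 57/425 = pi_s_3  (ok)
  79/425*1/2 + 91/425*7/16 + 57/425*9/16 + 198/425*7/16 = 198/425 = pi_s_4  (ok)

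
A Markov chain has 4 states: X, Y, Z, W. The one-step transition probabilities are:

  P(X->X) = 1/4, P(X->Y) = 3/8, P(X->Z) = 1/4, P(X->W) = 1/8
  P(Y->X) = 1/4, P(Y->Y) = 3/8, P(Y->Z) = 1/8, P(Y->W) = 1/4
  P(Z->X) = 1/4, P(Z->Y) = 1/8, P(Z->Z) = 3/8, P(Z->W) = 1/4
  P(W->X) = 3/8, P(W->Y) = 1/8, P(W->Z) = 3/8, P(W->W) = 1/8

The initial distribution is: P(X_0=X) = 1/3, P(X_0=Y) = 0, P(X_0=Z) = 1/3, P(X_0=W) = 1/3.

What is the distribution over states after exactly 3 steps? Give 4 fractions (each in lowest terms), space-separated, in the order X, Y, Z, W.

Answer: 421/1536 49/192 107/384 295/1536

Derivation:
Propagating the distribution step by step (d_{t+1} = d_t * P):
d_0 = (X=1/3, Y=0, Z=1/3, W=1/3)
  d_1[X] = 1/3*1/4 + 0*1/4 + 1/3*1/4 + 1/3*3/8 = 7/24
  d_1[Y] = 1/3*3/8 + 0*3/8 + 1/3*1/8 + 1/3*1/8 = 5/24
  d_1[Z] = 1/3*1/4 + 0*1/8 + 1/3*3/8 + 1/3*3/8 = 1/3
  d_1[W] = 1/3*1/8 + 0*1/4 + 1/3*1/4 + 1/3*1/8 = 1/6
d_1 = (X=7/24, Y=5/24, Z=1/3, W=1/6)
  d_2[X] = 7/24*1/4 + 5/24*1/4 + 1/3*1/4 + 1/6*3/8 = 13/48
  d_2[Y] = 7/24*3/8 + 5/24*3/8 + 1/3*1/8 + 1/6*1/8 = 1/4
  d_2[Z] = 7/24*1/4 + 5/24*1/8 + 1/3*3/8 + 1/6*3/8 = 55/192
  d_2[W] = 7/24*1/8 + 5/24*1/4 + 1/3*1/4 + 1/6*1/8 = 37/192
d_2 = (X=13/48, Y=1/4, Z=55/192, W=37/192)
  d_3[X] = 13/48*1/4 + 1/4*1/4 + 55/192*1/4 + 37/192*3/8 = 421/1536
  d_3[Y] = 13/48*3/8 + 1/4*3/8 + 55/192*1/8 + 37/192*1/8 = 49/192
  d_3[Z] = 13/48*1/4 + 1/4*1/8 + 55/192*3/8 + 37/192*3/8 = 107/384
  d_3[W] = 13/48*1/8 + 1/4*1/4 + 55/192*1/4 + 37/192*1/8 = 295/1536
d_3 = (X=421/1536, Y=49/192, Z=107/384, W=295/1536)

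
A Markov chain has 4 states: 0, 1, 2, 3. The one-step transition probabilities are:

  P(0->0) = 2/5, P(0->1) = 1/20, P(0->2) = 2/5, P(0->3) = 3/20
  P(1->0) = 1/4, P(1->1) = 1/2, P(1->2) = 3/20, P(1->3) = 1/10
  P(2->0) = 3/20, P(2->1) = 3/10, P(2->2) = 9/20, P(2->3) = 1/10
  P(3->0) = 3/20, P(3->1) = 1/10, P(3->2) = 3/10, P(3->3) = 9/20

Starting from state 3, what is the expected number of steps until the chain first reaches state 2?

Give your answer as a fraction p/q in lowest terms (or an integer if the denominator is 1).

Let h_i = expected steps to first reach 2 from state i.
Boundary: h_2 = 0.
First-step equations for the other states:
  h_0 = 1 + 2/5*h_0 + 1/20*h_1 + 2/5*h_2 + 3/20*h_3
  h_1 = 1 + 1/4*h_0 + 1/2*h_1 + 3/20*h_2 + 1/10*h_3
  h_3 = 1 + 3/20*h_0 + 1/10*h_1 + 3/10*h_2 + 9/20*h_3

Substituting h_2 = 0 and rearranging gives the linear system (I - Q) h = 1:
  [3/5, -1/20, -3/20] . (h_0, h_1, h_3) = 1
  [-1/4, 1/2, -1/10] . (h_0, h_1, h_3) = 1
  [-3/20, -1/10, 11/20] . (h_0, h_1, h_3) = 1

Solving yields:
  h_0 = 3100/1091
  h_1 = 4460/1091
  h_3 = 3640/1091

Starting state is 3, so the expected hitting time is h_3 = 3640/1091.

Answer: 3640/1091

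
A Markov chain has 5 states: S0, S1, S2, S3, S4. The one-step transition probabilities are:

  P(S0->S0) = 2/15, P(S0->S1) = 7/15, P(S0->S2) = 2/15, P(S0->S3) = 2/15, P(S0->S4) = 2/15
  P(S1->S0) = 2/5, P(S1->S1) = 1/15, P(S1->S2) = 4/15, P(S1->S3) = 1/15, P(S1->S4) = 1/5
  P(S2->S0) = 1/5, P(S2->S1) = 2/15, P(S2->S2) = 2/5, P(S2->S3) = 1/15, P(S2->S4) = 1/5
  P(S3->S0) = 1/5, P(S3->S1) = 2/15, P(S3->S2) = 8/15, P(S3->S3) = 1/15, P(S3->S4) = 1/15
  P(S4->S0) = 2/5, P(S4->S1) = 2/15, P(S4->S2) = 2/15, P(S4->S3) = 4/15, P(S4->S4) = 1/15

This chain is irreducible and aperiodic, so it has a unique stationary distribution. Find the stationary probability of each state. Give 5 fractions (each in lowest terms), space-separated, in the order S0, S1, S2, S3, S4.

Answer: 5386/21239 4338/21239 5962/21239 7214/63717 9445/63717

Derivation:
The stationary distribution satisfies pi = pi * P, i.e.:
  pi_S0 = 2/15*pi_S0 + 2/5*pi_S1 + 1/5*pi_S2 + 1/5*pi_S3 + 2/5*pi_S4
  pi_S1 = 7/15*pi_S0 + 1/15*pi_S1 + 2/15*pi_S2 + 2/15*pi_S3 + 2/15*pi_S4
  pi_S2 = 2/15*pi_S0 + 4/15*pi_S1 + 2/5*pi_S2 + 8/15*pi_S3 + 2/15*pi_S4
  pi_S3 = 2/15*pi_S0 + 1/15*pi_S1 + 1/15*pi_S2 + 1/15*pi_S3 + 4/15*pi_S4
  pi_S4 = 2/15*pi_S0 + 1/5*pi_S1 + 1/5*pi_S2 + 1/15*pi_S3 + 1/15*pi_S4
with normalization: pi_S0 + pi_S1 + pi_S2 + pi_S3 + pi_S4 = 1.

Using the first 4 balance equations plus normalization, the linear system A*pi = b is:
  [-13/15, 2/5, 1/5, 1/5, 2/5] . pi = 0
  [7/15, -14/15, 2/15, 2/15, 2/15] . pi = 0
  [2/15, 4/15, -3/5, 8/15, 2/15] . pi = 0
  [2/15, 1/15, 1/15, -14/15, 4/15] . pi = 0
  [1, 1, 1, 1, 1] . pi = 1

Solving yields:
  pi_S0 = 5386/21239
  pi_S1 = 4338/21239
  pi_S2 = 5962/21239
  pi_S3 = 7214/63717
  pi_S4 = 9445/63717

Verification (pi * P):
  5386/21239*2/15 + 4338/21239*2/5 + 5962/21239*1/5 + 7214/63717*1/5 + 9445/63717*2/5 = 5386/21239 = pi_S0  (ok)
  5386/21239*7/15 + 4338/21239*1/15 + 5962/21239*2/15 + 7214/63717*2/15 + 9445/63717*2/15 = 4338/21239 = pi_S1  (ok)
  5386/21239*2/15 + 4338/21239*4/15 + 5962/21239*2/5 + 7214/63717*8/15 + 9445/63717*2/15 = 5962/21239 = pi_S2  (ok)
  5386/21239*2/15 + 4338/21239*1/15 + 5962/21239*1/15 + 7214/63717*1/15 + 9445/63717*4/15 = 7214/63717 = pi_S3  (ok)
  5386/21239*2/15 + 4338/21239*1/5 + 5962/21239*1/5 + 7214/63717*1/15 + 9445/63717*1/15 = 9445/63717 = pi_S4  (ok)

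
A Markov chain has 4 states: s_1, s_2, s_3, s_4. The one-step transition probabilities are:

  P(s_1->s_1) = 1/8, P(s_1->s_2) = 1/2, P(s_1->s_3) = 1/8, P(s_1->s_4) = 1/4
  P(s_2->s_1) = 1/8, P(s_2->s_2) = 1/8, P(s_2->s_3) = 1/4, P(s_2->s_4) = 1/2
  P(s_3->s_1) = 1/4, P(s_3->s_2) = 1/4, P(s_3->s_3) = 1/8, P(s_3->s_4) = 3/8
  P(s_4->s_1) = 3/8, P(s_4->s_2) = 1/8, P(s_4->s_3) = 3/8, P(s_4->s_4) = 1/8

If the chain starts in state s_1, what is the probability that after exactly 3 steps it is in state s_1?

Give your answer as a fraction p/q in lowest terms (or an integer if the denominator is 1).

Computing P^3 by repeated multiplication:
P^1 =
  s_1: [1/8, 1/2, 1/8, 1/4]
  s_2: [1/8, 1/8, 1/4, 1/2]
  s_3: [1/4, 1/4, 1/8, 3/8]
  s_4: [3/8, 1/8, 3/8, 1/8]
P^2 =
  s_1: [13/64, 3/16, 1/4, 23/64]
  s_2: [9/32, 13/64, 17/64, 1/4]
  s_3: [15/64, 15/64, 1/4, 9/32]
  s_4: [13/64, 5/16, 11/64, 5/16]
P^3 =
  s_1: [63/256, 119/512, 61/256, 145/512]
  s_2: [113/512, 135/512, 109/512, 155/512]
  s_3: [29/128, 125/512, 115/512, 39/128]
  s_4: [115/512, 57/256, 31/128, 159/512]

(P^3)[s_1 -> s_1] = 63/256

Answer: 63/256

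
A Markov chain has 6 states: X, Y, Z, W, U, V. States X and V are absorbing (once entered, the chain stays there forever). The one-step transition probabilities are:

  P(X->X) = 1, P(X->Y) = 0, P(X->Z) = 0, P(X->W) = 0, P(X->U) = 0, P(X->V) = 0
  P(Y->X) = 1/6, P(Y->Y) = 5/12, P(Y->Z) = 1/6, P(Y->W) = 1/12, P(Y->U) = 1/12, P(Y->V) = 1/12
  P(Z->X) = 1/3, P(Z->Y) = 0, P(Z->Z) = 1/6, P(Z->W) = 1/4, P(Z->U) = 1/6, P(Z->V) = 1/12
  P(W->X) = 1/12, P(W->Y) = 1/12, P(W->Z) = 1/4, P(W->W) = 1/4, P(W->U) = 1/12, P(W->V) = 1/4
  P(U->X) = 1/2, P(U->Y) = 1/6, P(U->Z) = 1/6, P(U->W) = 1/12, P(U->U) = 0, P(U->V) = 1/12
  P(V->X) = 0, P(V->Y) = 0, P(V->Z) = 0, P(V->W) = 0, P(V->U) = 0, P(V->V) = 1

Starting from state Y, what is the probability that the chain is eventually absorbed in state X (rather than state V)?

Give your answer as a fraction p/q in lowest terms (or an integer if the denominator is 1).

Answer: 1981/2956

Derivation:
Let a_i = P(absorbed in X | start in state i).
Boundary conditions: a_X = 1, a_V = 0.
For each transient state i, a_i = sum_j P(i->j) * a_j:
  a_Y = 1/6*a_X + 5/12*a_Y + 1/6*a_Z + 1/12*a_W + 1/12*a_U + 1/12*a_V
  a_Z = 1/3*a_X + 0*a_Y + 1/6*a_Z + 1/4*a_W + 1/6*a_U + 1/12*a_V
  a_W = 1/12*a_X + 1/12*a_Y + 1/4*a_Z + 1/4*a_W + 1/12*a_U + 1/4*a_V
  a_U = 1/2*a_X + 1/6*a_Y + 1/6*a_Z + 1/12*a_W + 0*a_U + 1/12*a_V

Substituting a_X = 1 and a_V = 0, rearrange to (I - Q) a = r where r[i] = P(i -> X):
  [7/12, -1/6, -1/12, -1/12] . (a_Y, a_Z, a_W, a_U) = 1/6
  [0, 5/6, -1/4, -1/6] . (a_Y, a_Z, a_W, a_U) = 1/3
  [-1/12, -1/4, 3/4, -1/12] . (a_Y, a_Z, a_W, a_U) = 1/12
  [-1/6, -1/6, -1/12, 1] . (a_Y, a_Z, a_W, a_U) = 1/2

Solving yields:
  a_Y = 1981/2956
  a_Z = 522/739
  a_W = 749/1478
  a_U = 2281/2956

Starting state is Y, so the absorption probability is a_Y = 1981/2956.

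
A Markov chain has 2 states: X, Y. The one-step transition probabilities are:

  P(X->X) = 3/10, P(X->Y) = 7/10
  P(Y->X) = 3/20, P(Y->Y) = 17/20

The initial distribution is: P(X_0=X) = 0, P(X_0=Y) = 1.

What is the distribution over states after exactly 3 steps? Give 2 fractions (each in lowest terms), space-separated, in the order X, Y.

Answer: 1407/8000 6593/8000

Derivation:
Propagating the distribution step by step (d_{t+1} = d_t * P):
d_0 = (X=0, Y=1)
  d_1[X] = 0*3/10 + 1*3/20 = 3/20
  d_1[Y] = 0*7/10 + 1*17/20 = 17/20
d_1 = (X=3/20, Y=17/20)
  d_2[X] = 3/20*3/10 + 17/20*3/20 = 69/400
  d_2[Y] = 3/20*7/10 + 17/20*17/20 = 331/400
d_2 = (X=69/400, Y=331/400)
  d_3[X] = 69/400*3/10 + 331/400*3/20 = 1407/8000
  d_3[Y] = 69/400*7/10 + 331/400*17/20 = 6593/8000
d_3 = (X=1407/8000, Y=6593/8000)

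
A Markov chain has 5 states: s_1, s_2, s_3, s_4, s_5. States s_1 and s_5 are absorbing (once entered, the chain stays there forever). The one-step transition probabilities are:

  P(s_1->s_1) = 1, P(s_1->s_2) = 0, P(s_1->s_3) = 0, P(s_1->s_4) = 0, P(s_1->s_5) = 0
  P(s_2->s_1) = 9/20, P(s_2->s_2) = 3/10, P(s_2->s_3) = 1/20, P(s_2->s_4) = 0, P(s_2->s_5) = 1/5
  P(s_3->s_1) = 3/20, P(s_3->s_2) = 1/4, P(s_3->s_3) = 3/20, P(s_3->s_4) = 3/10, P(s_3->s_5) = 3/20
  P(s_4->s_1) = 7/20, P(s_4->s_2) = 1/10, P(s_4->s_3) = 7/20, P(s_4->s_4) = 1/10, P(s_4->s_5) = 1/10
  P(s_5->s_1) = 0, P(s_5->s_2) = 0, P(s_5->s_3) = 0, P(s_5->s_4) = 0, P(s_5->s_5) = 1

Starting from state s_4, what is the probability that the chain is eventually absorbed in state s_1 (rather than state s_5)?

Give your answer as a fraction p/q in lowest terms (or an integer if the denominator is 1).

Answer: 1276/1797

Derivation:
Let a_i = P(absorbed in s_1 | start in state i).
Boundary conditions: a_s_1 = 1, a_s_5 = 0.
For each transient state i, a_i = sum_j P(i->j) * a_j:
  a_s_2 = 9/20*a_s_1 + 3/10*a_s_2 + 1/20*a_s_3 + 0*a_s_4 + 1/5*a_s_5
  a_s_3 = 3/20*a_s_1 + 1/4*a_s_2 + 3/20*a_s_3 + 3/10*a_s_4 + 3/20*a_s_5
  a_s_4 = 7/20*a_s_1 + 1/10*a_s_2 + 7/20*a_s_3 + 1/10*a_s_4 + 1/10*a_s_5

Substituting a_s_1 = 1 and a_s_5 = 0, rearrange to (I - Q) a = r where r[i] = P(i -> s_1):
  [7/10, -1/20, 0] . (a_s_2, a_s_3, a_s_4) = 9/20
  [-1/4, 17/20, -3/10] . (a_s_2, a_s_3, a_s_4) = 3/20
  [-1/10, -7/20, 9/10] . (a_s_2, a_s_3, a_s_4) = 7/20

Solving yields:
  a_s_2 = 412/599
  a_s_3 = 377/599
  a_s_4 = 1276/1797

Starting state is s_4, so the absorption probability is a_s_4 = 1276/1797.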